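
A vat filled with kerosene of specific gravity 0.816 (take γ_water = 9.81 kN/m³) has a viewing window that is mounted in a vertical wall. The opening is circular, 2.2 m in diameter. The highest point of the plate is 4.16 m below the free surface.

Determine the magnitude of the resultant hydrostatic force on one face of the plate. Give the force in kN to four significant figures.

γ = 0.816 × 9.81 = 8.00496 kN/m³.
The centroid is at the centre, 1.1 m below the top of the plate, so the centroid depth is h_c = 4.16 + 1.1 = 5.26 m.
A = π(1.1)² = 3.80133 m².
Resultant F = γ·h_c·A = 8.00496 × 5.26 × 3.80133 = 160.059 kN.

F ≈ 160.1 kN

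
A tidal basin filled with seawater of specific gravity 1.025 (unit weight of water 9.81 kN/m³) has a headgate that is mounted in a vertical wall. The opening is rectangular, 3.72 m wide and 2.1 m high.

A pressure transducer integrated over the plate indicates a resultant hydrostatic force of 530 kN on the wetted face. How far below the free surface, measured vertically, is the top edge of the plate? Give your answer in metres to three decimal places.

γ = 1.025 × 9.81 = 10.05525 kN/m³.
A = 3.72 × 2.1 = 7.812 m².
From F = γ·h_c·A, the centroid depth is h_c = 530/(10.05525 × 7.812) = 6.74716 m.
The centroid lies 2.1/2 = 1.05 m below the top edge, so the top edge sits at h_top = 6.74716 − 1.05 = 5.69716 m below the surface.

d_top ≈ 5.697 m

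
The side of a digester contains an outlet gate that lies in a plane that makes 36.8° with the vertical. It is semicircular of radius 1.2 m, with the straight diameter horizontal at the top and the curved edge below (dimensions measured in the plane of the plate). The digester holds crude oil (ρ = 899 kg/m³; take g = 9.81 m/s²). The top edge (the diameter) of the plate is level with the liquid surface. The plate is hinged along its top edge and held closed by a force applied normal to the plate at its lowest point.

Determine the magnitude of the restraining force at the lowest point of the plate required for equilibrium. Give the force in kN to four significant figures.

P ≈ 4.792 kN

γ = ρg = 899 × 9.81 / 1000 = 8.81919 kN/m³.
The plate makes 36.8° with the vertical, i.e. θ = 90° − 36.8° = 53.2° to the horizontal. Measuring y along the incline from the free-surface line, vertical depth h = y·sinθ with sinθ = 0.800731.
The centroid of a semicircle lies 4r/(3π) = 0.509296 m from the diameter, here below the top edge, so y_c = 0.509296 m and h_c = 0.509296 × 0.800731 = 0.407809 m.
A = πr²/2 = π × 1.2²/2 = 2.26195 m².
Resultant F = γ·h_c·A = 8.81919 × 0.407809 × 2.26195 = 8.13521 kN.
I_c = (π/8 − 8/(9π))·r⁴ = 0.109757 × 1.2⁴ = 0.227592 m⁴.
Centre of pressure: y_p = y_c + I_c/(y_c·A) = 0.509296 + 0.227592/(0.509296 × 2.26195) = 0.509296 + 0.197562 = 0.706858 m along the plane.
The resultant acts 0.509296 + 0.197562 = 0.706858 m (along the plate) below the hinge at the top edge, so the moment about the hinge is M = F × 0.706858 = 8.13521 × 0.706858 = 5.75044 kN·m.
A normal force at the bottom, 1.2 m from the hinge, must supply this moment: P = 5.75044/1.2 = 4.79203 kN.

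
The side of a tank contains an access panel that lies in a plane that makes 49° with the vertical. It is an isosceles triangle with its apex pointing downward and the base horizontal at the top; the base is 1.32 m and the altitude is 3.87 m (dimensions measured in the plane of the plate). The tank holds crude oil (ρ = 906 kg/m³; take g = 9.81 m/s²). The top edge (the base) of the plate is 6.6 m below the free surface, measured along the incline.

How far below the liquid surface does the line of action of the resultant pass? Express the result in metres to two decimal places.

γ = ρg = 906 × 9.81 / 1000 = 8.88786 kN/m³.
The plate makes 49° with the vertical, i.e. θ = 90° − 49° = 41° to the horizontal. Measuring y along the incline from the free-surface line, vertical depth h = y·sinθ with sinθ = 0.656059.
With the apex down, the centroid sits h/3 = 3.87/3 = 1.29 m below the base (the top edge), so y_c = 6.6 + 1.29 = 7.89 m and h_c = 7.89 × 0.656059 = 5.17631 m.
A = ½ × 1.32 × 3.87 = 2.5542 m².
Resultant F = γ·h_c·A = 8.88786 × 5.17631 × 2.5542 = 117.509 kN.
I_c = b·h³/36 = 1.32 × 3.87³/36 = 2.12522 m⁴.
Centre of pressure: y_p = y_c + I_c/(y_c·A) = 7.89 + 2.12522/(7.89 × 2.5542) = 7.89 + 0.105456 = 7.99546 m along the plane.
Vertically, h_p = y_p·sinθ = 7.99546 × 0.656059 = 5.24549 m.

h_p = 5.25 m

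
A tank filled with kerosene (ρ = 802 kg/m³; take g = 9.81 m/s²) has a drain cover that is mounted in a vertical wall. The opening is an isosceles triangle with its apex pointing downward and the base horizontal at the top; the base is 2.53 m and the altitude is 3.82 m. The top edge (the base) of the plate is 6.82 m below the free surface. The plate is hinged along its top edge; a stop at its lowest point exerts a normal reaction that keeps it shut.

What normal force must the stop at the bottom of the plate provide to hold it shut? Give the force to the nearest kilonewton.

P ≈ 111 kN

γ = ρg = 802 × 9.81 / 1000 = 7.86762 kN/m³.
With the apex down, the centroid sits h/3 = 3.82/3 = 1.27333 m below the base (the top edge), so the centroid depth is h_c = 6.82 + 1.27333 = 8.09333 m.
A = ½ × 2.53 × 3.82 = 4.8323 m².
Resultant F = γ·h_c·A = 7.86762 × 8.09333 × 4.8323 = 307.698 kN.
I_c = b·h³/36 = 2.53 × 3.82³/36 = 3.91749 m⁴.
Centre of pressure: y_p = y_c + I_c/(y_c·A) = 8.09333 + 3.91749/(8.09333 × 4.8323) = 8.09333 + 0.100167 = 8.1935 m along the plane.
The resultant acts 1.27333 + 0.100167 = 1.3735 m (along the plate) below the hinge at the top edge, so the moment about the hinge is M = F × 1.3735 = 307.698 × 1.3735 = 422.623 kN·m.
A normal force at the bottom, 3.82 m from the hinge, must supply this moment: P = 422.623/3.82 = 110.634 kN.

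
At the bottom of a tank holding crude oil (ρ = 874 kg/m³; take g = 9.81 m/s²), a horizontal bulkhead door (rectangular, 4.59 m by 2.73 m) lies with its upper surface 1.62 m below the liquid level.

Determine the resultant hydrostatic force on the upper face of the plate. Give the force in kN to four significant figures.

γ = ρg = 874 × 9.81 / 1000 = 8.57394 kN/m³.
The plate is horizontal, so pressure is uniform at p = γ·h = 8.57394 × 1.62 = 13.8898 kN/m².
A = 4.59 × 2.73 = 12.5307 m².
F = p·A = 13.8898 × 12.5307 = 174.049 kN.

F ≈ 174.0 kN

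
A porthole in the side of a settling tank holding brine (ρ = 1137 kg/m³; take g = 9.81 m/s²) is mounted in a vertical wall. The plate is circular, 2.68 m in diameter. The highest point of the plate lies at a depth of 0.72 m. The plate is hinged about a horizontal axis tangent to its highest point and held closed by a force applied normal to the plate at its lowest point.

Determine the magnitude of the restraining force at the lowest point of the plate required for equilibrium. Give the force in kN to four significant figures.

P ≈ 75.35 kN

γ = ρg = 1137 × 9.81 / 1000 = 11.15397 kN/m³.
The centroid is at the centre, 1.34 m below the top of the plate, so the centroid depth is h_c = 0.72 + 1.34 = 2.06 m.
A = π(1.34)² = 5.64104 m².
Resultant F = γ·h_c·A = 11.15397 × 2.06 × 5.64104 = 129.615 kN.
I_c = πr⁴/4 = π × 1.34⁴/4 = 2.53226 m⁴.
Centre of pressure: y_p = y_c + I_c/(y_c·A) = 2.06 + 2.53226/(2.06 × 5.64104) = 2.06 + 0.217912 = 2.27791 m along the plane.
The resultant acts 1.34 + 0.217912 = 1.55791 m (along the plate) below the hinge at the top edge, so the moment about the hinge is M = F × 1.55791 = 129.615 × 1.55791 = 201.929 kN·m.
A normal force at the bottom, 2.68 m from the hinge, must supply this moment: P = 201.929/2.68 = 75.3466 kN.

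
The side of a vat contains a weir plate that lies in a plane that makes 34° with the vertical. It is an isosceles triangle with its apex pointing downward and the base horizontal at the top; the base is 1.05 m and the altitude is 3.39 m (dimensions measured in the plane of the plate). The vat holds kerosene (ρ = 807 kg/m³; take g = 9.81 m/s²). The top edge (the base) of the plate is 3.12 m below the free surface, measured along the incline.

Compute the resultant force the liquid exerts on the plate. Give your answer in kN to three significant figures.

F ≈ 49.6 kN

γ = ρg = 807 × 9.81 / 1000 = 7.91667 kN/m³.
The plate makes 34° with the vertical, i.e. θ = 90° − 34° = 56° to the horizontal. Measuring y along the incline from the free-surface line, vertical depth h = y·sinθ with sinθ = 0.829038.
With the apex down, the centroid sits h/3 = 3.39/3 = 1.13 m below the base (the top edge), so y_c = 3.12 + 1.13 = 4.25 m and h_c = 4.25 × 0.829038 = 3.52341 m.
A = ½ × 1.05 × 3.39 = 1.77975 m².
Resultant F = γ·h_c·A = 7.91667 × 3.52341 × 1.77975 = 49.6438 kN.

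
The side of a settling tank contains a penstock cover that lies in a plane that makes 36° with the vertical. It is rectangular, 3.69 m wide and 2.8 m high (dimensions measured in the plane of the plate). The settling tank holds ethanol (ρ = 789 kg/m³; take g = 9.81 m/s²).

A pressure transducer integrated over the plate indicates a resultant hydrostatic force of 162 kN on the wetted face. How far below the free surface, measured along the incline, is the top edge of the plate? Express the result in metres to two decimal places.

y_top ≈ 1.10 m

γ = ρg = 789 × 9.81 / 1000 = 7.74009 kN/m³.
A = 3.69 × 2.8 = 10.332 m².
From F = γ·h_c·A, the centroid depth is h_c = 162/(7.74009 × 10.332) = 2.02574 m.
The plate makes 36° with the vertical, i.e. θ = 90° − 36° = 54° to the horizontal. Measuring y along the incline from the free-surface line, vertical depth h = y·sinθ with sinθ = 0.809017.
Along the incline, y_c = h_c/sinθ = 2.02574/0.809017 = 2.50395 m.
The centroid lies 2.8/2 = 1.4 m below the top edge, so the top edge sits at y_top = 2.50395 − 1.4 = 1.10395 m along the incline.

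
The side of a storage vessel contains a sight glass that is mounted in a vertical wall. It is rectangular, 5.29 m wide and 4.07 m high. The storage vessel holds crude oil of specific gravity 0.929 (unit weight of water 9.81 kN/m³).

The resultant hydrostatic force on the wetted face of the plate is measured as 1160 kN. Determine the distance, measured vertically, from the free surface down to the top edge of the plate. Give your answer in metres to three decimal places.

d_top ≈ 3.877 m

γ = 0.929 × 9.81 = 9.11349 kN/m³.
A = 5.29 × 4.07 = 21.5303 m².
From F = γ·h_c·A, the centroid depth is h_c = 1160/(9.11349 × 21.5303) = 5.91185 m.
The centroid lies 4.07/2 = 2.035 m below the top edge, so the top edge sits at h_top = 5.91185 − 2.035 = 3.87685 m below the surface.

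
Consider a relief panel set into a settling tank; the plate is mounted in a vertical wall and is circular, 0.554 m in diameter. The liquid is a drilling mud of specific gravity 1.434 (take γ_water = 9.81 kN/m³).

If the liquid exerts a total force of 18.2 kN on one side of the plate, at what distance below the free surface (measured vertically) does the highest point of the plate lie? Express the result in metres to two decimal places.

d_top ≈ 5.09 m

γ = 1.434 × 9.81 = 14.06754 kN/m³.
A = π(0.277)² = 0.241051 m².
From F = γ·h_c·A, the centroid depth is h_c = 18.2/(14.06754 × 0.241051) = 5.36716 m.
The centroid is at the centre, 0.277 m below the top of the plate, so the highest point sits at h_top = 5.36716 − 0.277 = 5.09016 m below the surface.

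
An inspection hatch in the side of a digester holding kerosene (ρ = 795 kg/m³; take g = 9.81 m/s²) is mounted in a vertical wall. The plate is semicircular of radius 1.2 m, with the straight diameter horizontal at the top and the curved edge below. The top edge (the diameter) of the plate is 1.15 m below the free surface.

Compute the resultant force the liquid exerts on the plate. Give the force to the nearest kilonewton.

γ = ρg = 795 × 9.81 / 1000 = 7.79895 kN/m³.
The centroid of a semicircle lies 4r/(3π) = 0.509296 m from the diameter, here below the top edge, so the centroid depth is h_c = 1.15 + 0.509296 = 1.6593 m.
A = πr²/2 = π × 1.2²/2 = 2.26195 m².
Resultant F = γ·h_c·A = 7.79895 × 1.6593 × 2.26195 = 29.2714 kN.

F ≈ 29 kN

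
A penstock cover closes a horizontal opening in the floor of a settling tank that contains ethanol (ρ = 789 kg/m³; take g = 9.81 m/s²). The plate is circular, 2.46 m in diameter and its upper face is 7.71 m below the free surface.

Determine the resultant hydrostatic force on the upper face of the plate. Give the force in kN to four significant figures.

F ≈ 283.6 kN

γ = ρg = 789 × 9.81 / 1000 = 7.74009 kN/m³.
The plate is horizontal, so pressure is uniform at p = γ·h = 7.74009 × 7.71 = 59.6761 kN/m².
A = π(1.23)² = 4.75292 m².
F = p·A = 59.6761 × 4.75292 = 283.636 kN.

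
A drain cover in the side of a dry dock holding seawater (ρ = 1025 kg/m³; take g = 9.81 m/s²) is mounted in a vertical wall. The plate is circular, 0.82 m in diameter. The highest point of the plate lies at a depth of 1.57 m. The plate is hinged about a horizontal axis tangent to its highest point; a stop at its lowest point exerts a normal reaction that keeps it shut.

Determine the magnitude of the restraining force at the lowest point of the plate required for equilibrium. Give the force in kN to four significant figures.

P ≈ 5.529 kN

γ = ρg = 1025 × 9.81 / 1000 = 10.05525 kN/m³.
The centroid is at the centre, 0.41 m below the top of the plate, so the centroid depth is h_c = 1.57 + 0.41 = 1.98 m.
A = π(0.41)² = 0.528102 m².
Resultant F = γ·h_c·A = 10.05525 × 1.98 × 0.528102 = 10.5142 kN.
I_c = πr⁴/4 = π × 0.41⁴/4 = 0.0221935 m⁴.
Centre of pressure: y_p = y_c + I_c/(y_c·A) = 1.98 + 0.0221935/(1.98 × 0.528102) = 1.98 + 0.0212248 = 2.00122 m along the plane.
The resultant acts 0.41 + 0.0212248 = 0.431225 m (along the plate) below the hinge at the top edge, so the moment about the hinge is M = F × 0.431225 = 10.5142 × 0.431225 = 4.53399 kN·m.
A normal force at the bottom, 0.82 m from the hinge, must supply this moment: P = 4.53399/0.82 = 5.52926 kN.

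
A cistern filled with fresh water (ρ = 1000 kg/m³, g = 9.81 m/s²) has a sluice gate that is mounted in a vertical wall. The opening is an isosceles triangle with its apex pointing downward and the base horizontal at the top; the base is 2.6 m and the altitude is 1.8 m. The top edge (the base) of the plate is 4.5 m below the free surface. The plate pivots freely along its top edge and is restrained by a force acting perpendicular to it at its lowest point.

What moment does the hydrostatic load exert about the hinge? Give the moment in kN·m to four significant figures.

γ = ρg = 1000 × 9.81 = 9810 N/m³ = 9.81 kN/m³.
With the apex down, the centroid sits h/3 = 1.8/3 = 0.6 m below the base (the top edge), so the centroid depth is h_c = 4.5 + 0.6 = 5.1 m.
A = ½ × 2.6 × 1.8 = 2.34 m².
Resultant F = γ·h_c·A = 9.81 × 5.1 × 2.34 = 117.073 kN.
I_c = b·h³/36 = 2.6 × 1.8³/36 = 0.4212 m⁴.
Centre of pressure: y_p = y_c + I_c/(y_c·A) = 5.1 + 0.4212/(5.1 × 2.34) = 5.1 + 0.0352941 = 5.13529 m along the plane.
The resultant acts 0.6 + 0.0352941 = 0.635294 m (along the plate) below the hinge at the top edge, so the moment about the hinge is M = F × 0.635294 = 117.073 × 0.635294 = 74.3758 kN·m.

M ≈ 74.38 kN·m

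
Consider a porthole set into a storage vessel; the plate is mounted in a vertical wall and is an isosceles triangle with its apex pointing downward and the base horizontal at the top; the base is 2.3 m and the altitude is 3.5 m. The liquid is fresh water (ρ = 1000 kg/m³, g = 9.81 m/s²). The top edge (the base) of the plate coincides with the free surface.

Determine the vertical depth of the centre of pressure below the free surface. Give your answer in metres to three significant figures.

γ = ρg = 1000 × 9.81 = 9810 N/m³ = 9.81 kN/m³.
With the apex down, the centroid sits h/3 = 3.5/3 = 1.16667 m below the base (the top edge), so the centroid depth is h_c = 1.16667 m.
A = ½ × 2.3 × 3.5 = 4.025 m².
Resultant F = γ·h_c·A = 9.81 × 1.16667 × 4.025 = 46.0663 kN.
I_c = b·h³/36 = 2.3 × 3.5³/36 = 2.73924 m⁴.
Centre of pressure: y_p = y_c + I_c/(y_c·A) = 1.16667 + 2.73924/(1.16667 × 4.025) = 1.16667 + 0.583332 = 1.75 m along the plane.

h_p = 1.75 m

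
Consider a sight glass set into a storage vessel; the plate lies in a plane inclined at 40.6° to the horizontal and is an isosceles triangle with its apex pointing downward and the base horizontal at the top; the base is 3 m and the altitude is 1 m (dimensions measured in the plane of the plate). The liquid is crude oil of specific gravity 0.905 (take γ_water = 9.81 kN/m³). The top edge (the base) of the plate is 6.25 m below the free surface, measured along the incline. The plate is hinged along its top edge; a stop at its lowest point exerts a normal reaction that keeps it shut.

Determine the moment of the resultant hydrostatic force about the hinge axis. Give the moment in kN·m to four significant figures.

M ≈ 19.50 kN·m

γ = 0.905 × 9.81 = 8.87805 kN/m³.
Let θ = 40.6° be the plate's angle to the horizontal; measure y along the incline from where the plane meets the free surface. Vertical depth h = y·sinθ with sinθ = 0.650774.
With the apex down, the centroid sits h/3 = 1/3 = 0.333333 m below the base (the top edge), so y_c = 6.25 + 0.333333 = 6.58333 m and h_c = 6.58333 × 0.650774 = 4.28426 m.
A = ½ × 3 × 1 = 1.5 m².
Resultant F = γ·h_c·A = 8.87805 × 4.28426 × 1.5 = 57.0538 kN.
I_c = b·h³/36 = 3 × 1³/36 = 0.0833333 m⁴.
Centre of pressure: y_p = y_c + I_c/(y_c·A) = 6.58333 + 0.0833333/(6.58333 × 1.5) = 6.58333 + 0.00843882 = 6.59177 m along the plane.
The resultant acts 0.333333 + 0.00843882 = 0.341772 m (along the plate) below the hinge at the top edge, so the moment about the hinge is M = F × 0.341772 = 57.0538 × 0.341772 = 19.4994 kN·m.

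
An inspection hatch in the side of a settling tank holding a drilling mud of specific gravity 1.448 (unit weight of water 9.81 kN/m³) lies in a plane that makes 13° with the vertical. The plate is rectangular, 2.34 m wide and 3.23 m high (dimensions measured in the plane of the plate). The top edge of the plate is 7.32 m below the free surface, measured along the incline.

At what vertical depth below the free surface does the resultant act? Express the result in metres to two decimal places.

γ = 1.448 × 9.81 = 14.20488 kN/m³.
The plate makes 13° with the vertical, i.e. θ = 90° − 13° = 77° to the horizontal. Measuring y along the incline from the free-surface line, vertical depth h = y·sinθ with sinθ = 0.974370.
The centroid lies 3.23/2 = 1.615 m below the top edge, so y_c = 7.32 + 1.615 = 8.935 m and h_c = 8.935 × 0.974370 = 8.706 m.
A = 2.34 × 3.23 = 7.5582 m².
Resultant F = γ·h_c·A = 14.20488 × 8.706 × 7.5582 = 934.705 kN.
I_c = b·h³/12 = 2.34 × 3.23³/12 = 6.57116 m⁴.
Centre of pressure: y_p = y_c + I_c/(y_c·A) = 8.935 + 6.57116/(8.935 × 7.5582) = 8.935 + 0.0973036 = 9.0323 m along the plane.
Vertically, h_p = y_p·sinθ = 9.0323 × 0.974370 = 8.8008 m.

h_p = 8.80 m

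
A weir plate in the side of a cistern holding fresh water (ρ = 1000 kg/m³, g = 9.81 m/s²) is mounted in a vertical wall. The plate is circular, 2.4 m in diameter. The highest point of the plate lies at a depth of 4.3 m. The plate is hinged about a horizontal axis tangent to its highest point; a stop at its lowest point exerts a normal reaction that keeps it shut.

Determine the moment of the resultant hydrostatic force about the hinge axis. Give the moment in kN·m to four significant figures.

M ≈ 308.9 kN·m

γ = ρg = 1000 × 9.81 = 9810 N/m³ = 9.81 kN/m³.
The centroid is at the centre, 1.2 m below the top of the plate, so the centroid depth is h_c = 4.3 + 1.2 = 5.5 m.
A = π(1.2)² = 4.52389 m².
Resultant F = γ·h_c·A = 9.81 × 5.5 × 4.52389 = 244.086 kN.
I_c = πr⁴/4 = π × 1.2⁴/4 = 1.6286 m⁴.
Centre of pressure: y_p = y_c + I_c/(y_c·A) = 5.5 + 1.6286/(5.5 × 4.52389) = 5.5 + 0.0654545 = 5.56545 m along the plane.
The resultant acts 1.2 + 0.0654545 = 1.26545 m (along the plate) below the hinge at the top edge, so the moment about the hinge is M = F × 1.26545 = 244.086 × 1.26545 = 308.879 kN·m.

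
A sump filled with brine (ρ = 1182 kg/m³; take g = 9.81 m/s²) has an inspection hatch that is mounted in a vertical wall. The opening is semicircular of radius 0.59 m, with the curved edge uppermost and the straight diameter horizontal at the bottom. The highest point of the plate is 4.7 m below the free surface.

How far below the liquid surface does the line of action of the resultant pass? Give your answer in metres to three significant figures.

h_p = 5.04 m

γ = ρg = 1182 × 9.81 / 1000 = 11.59542 kN/m³.
The centroid lies 4r/(3π) = 0.250404 m above the diameter, so r − 4r/(3π) = 0.59 − 0.250404 = 0.339596 m below the topmost point, so the centroid depth is h_c = 4.7 + 0.339596 = 5.0396 m.
A = πr²/2 = π × 0.59²/2 = 0.546794 m².
Resultant F = γ·h_c·A = 11.59542 × 5.0396 × 0.546794 = 31.9526 kN.
I_c = (π/8 − 8/(9π))·r⁴ = 0.109757 × 0.59⁴ = 0.0132997 m⁴.
Centre of pressure: y_p = y_c + I_c/(y_c·A) = 5.0396 + 0.0132997/(5.0396 × 0.546794) = 5.0396 + 0.00482639 = 5.04443 m along the plane.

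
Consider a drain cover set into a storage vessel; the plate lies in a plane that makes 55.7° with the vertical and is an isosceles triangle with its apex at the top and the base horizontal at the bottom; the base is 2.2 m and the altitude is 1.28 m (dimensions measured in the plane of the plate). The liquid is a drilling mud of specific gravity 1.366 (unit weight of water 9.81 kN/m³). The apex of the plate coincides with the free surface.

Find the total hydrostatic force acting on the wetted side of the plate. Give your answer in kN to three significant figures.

γ = 1.366 × 9.81 = 13.40046 kN/m³.
The plate makes 55.7° with the vertical, i.e. θ = 90° − 55.7° = 34.3° to the horizontal. Measuring y along the incline from the free-surface line, vertical depth h = y·sinθ with sinθ = 0.563526.
With the apex up, the centroid sits 2h/3 = 2 × 1.28/3 = 0.853333 m below the apex, so y_c = 0.853333 m and h_c = 0.853333 × 0.563526 = 0.480875 m.
A = ½ × 2.2 × 1.28 = 1.408 m².
Resultant F = γ·h_c·A = 13.40046 × 0.480875 × 1.408 = 9.07308 kN.

F ≈ 9.07 kN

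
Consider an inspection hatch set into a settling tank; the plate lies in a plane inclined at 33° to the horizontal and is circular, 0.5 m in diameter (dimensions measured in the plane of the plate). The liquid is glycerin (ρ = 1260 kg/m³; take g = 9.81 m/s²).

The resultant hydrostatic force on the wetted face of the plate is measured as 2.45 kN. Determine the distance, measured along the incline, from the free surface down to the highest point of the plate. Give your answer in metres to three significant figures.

γ = ρg = 1260 × 9.81 / 1000 = 12.3606 kN/m³.
A = π(0.25)² = 0.19635 m².
From F = γ·h_c·A, the centroid depth is h_c = 2.45/(12.3606 × 0.19635) = 1.00948 m.
Let θ = 33° be the plate's angle to the horizontal; measure y along the incline from where the plane meets the free surface. Vertical depth h = y·sinθ with sinθ = 0.544639.
Along the incline, y_c = h_c/sinθ = 1.00948/0.544639 = 1.85348 m.
The centroid is at the centre, 0.25 m below the top of the plate, so the highest point sits at y_top = 1.85348 − 0.25 = 1.60348 m along the incline.

y_top ≈ 1.60 m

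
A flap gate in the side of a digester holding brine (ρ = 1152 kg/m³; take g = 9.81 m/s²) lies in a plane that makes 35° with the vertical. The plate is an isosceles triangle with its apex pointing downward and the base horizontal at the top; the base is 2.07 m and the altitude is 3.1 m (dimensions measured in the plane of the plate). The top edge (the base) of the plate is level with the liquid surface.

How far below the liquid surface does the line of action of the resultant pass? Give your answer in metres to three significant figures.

h_p = 1.27 m

γ = ρg = 1152 × 9.81 / 1000 = 11.30112 kN/m³.
The plate makes 35° with the vertical, i.e. θ = 90° − 35° = 55° to the horizontal. Measuring y along the incline from the free-surface line, vertical depth h = y·sinθ with sinθ = 0.819152.
With the apex down, the centroid sits h/3 = 3.1/3 = 1.03333 m below the base (the top edge), so y_c = 1.03333 m and h_c = 1.03333 × 0.819152 = 0.846454 m.
A = ½ × 2.07 × 3.1 = 3.2085 m².
Resultant F = γ·h_c·A = 11.30112 × 0.846454 × 3.2085 = 30.6921 kN.
I_c = b·h³/36 = 2.07 × 3.1³/36 = 1.71298 m⁴.
Centre of pressure: y_p = y_c + I_c/(y_c·A) = 1.03333 + 1.71298/(1.03333 × 3.2085) = 1.03333 + 0.516668 = 1.55 m along the plane.
Vertically, h_p = y_p·sinθ = 1.55 × 0.819152 = 1.26969 m.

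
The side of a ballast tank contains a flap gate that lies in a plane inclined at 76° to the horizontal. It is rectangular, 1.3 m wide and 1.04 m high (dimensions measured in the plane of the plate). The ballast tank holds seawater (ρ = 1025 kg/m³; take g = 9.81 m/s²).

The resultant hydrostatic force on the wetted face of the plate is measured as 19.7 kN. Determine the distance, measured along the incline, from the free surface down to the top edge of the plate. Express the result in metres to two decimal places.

y_top ≈ 0.97 m

γ = ρg = 1025 × 9.81 / 1000 = 10.05525 kN/m³.
A = 1.3 × 1.04 = 1.352 m².
From F = γ·h_c·A, the centroid depth is h_c = 19.7/(10.05525 × 1.352) = 1.44909 m.
Let θ = 76° be the plate's angle to the horizontal; measure y along the incline from where the plane meets the free surface. Vertical depth h = y·sinθ with sinθ = 0.970296.
Along the incline, y_c = h_c/sinθ = 1.44909/0.970296 = 1.49345 m.
The centroid lies 1.04/2 = 0.52 m below the top edge, so the top edge sits at y_top = 1.49345 − 0.52 = 0.97345 m along the incline.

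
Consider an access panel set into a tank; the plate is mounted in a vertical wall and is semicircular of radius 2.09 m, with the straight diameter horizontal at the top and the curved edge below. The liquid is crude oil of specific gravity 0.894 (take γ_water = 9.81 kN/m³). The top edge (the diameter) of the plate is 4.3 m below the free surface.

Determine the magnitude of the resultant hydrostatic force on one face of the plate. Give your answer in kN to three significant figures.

F ≈ 312 kN

γ = 0.894 × 9.81 = 8.77014 kN/m³.
The centroid of a semicircle lies 4r/(3π) = 0.887024 m from the diameter, here below the top edge, so the centroid depth is h_c = 4.3 + 0.887024 = 5.18702 m.
A = πr²/2 = π × 2.09²/2 = 6.8614 m².
Resultant F = γ·h_c·A = 8.77014 × 5.18702 × 6.8614 = 312.131 kN.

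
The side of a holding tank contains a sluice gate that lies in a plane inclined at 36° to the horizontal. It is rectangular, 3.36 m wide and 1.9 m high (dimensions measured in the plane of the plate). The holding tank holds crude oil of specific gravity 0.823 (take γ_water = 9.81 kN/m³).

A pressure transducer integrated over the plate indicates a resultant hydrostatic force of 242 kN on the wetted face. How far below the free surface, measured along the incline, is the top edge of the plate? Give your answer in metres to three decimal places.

γ = 0.823 × 9.81 = 8.07363 kN/m³.
A = 3.36 × 1.9 = 6.384 m².
From F = γ·h_c·A, the centroid depth is h_c = 242/(8.07363 × 6.384) = 4.6952 m.
Let θ = 36° be the plate's angle to the horizontal; measure y along the incline from where the plane meets the free surface. Vertical depth h = y·sinθ with sinθ = 0.587785.
Along the incline, y_c = h_c/sinθ = 4.6952/0.587785 = 7.98795 m.
The centroid lies 1.9/2 = 0.95 m below the top edge, so the top edge sits at y_top = 7.98795 − 0.95 = 7.03795 m along the incline.

y_top ≈ 7.038 m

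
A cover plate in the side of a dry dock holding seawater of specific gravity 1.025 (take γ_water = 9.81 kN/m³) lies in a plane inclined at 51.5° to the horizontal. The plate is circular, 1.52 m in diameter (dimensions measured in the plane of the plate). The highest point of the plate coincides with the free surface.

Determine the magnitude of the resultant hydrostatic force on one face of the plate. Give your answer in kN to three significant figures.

F ≈ 10.9 kN

γ = 1.025 × 9.81 = 10.05525 kN/m³.
Let θ = 51.5° be the plate's angle to the horizontal; measure y along the incline from where the plane meets the free surface. Vertical depth h = y·sinθ with sinθ = 0.782608.
The centroid is at the centre, 0.76 m below the top of the plate, so y_c = 0.76 m and h_c = 0.76 × 0.782608 = 0.594782 m.
A = π(0.76)² = 1.81458 m².
Resultant F = γ·h_c·A = 10.05525 × 0.594782 × 1.81458 = 10.8524 kN.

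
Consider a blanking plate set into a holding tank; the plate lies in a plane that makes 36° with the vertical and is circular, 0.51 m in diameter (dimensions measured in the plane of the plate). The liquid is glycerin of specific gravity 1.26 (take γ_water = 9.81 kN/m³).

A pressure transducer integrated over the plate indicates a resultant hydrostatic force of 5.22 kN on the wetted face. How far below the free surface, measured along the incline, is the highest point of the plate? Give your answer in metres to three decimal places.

γ = 1.26 × 9.81 = 12.3606 kN/m³.
A = π(0.255)² = 0.204282 m².
From F = γ·h_c·A, the centroid depth is h_c = 5.22/(12.3606 × 0.204282) = 2.06729 m.
The plate makes 36° with the vertical, i.e. θ = 90° − 36° = 54° to the horizontal. Measuring y along the incline from the free-surface line, vertical depth h = y·sinθ with sinθ = 0.809017.
Along the incline, y_c = h_c/sinθ = 2.06729/0.809017 = 2.55531 m.
The centroid is at the centre, 0.255 m below the top of the plate, so the highest point sits at y_top = 2.55531 − 0.255 = 2.30031 m along the incline.

y_top ≈ 2.300 m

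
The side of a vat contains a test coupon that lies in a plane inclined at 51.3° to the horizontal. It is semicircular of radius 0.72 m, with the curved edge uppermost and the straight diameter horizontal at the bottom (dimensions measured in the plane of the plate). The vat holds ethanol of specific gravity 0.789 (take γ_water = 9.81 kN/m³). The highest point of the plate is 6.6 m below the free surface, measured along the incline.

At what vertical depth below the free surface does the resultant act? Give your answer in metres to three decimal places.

h_p = 5.478 m

γ = 0.789 × 9.81 = 7.74009 kN/m³.
Let θ = 51.3° be the plate's angle to the horizontal; measure y along the incline from where the plane meets the free surface. Vertical depth h = y·sinθ with sinθ = 0.780430.
The centroid lies 4r/(3π) = 0.305577 m above the diameter, so r − 4r/(3π) = 0.72 − 0.305577 = 0.414423 m below the topmost point, so y_c = 6.6 + 0.414423 = 7.01442 m and h_c = 7.01442 × 0.780430 = 5.47426 m.
A = πr²/2 = π × 0.72²/2 = 0.814301 m².
Resultant F = γ·h_c·A = 7.74009 × 5.47426 × 0.814301 = 34.503 kN.
I_c = (π/8 − 8/(9π))·r⁴ = 0.109757 × 0.72⁴ = 0.0294959 m⁴.
Centre of pressure: y_p = y_c + I_c/(y_c·A) = 7.01442 + 0.0294959/(7.01442 × 0.814301) = 7.01442 + 0.00516398 = 7.01958 m along the plane.
Vertically, h_p = y_p·sinθ = 7.01958 × 0.780430 = 5.47829 m.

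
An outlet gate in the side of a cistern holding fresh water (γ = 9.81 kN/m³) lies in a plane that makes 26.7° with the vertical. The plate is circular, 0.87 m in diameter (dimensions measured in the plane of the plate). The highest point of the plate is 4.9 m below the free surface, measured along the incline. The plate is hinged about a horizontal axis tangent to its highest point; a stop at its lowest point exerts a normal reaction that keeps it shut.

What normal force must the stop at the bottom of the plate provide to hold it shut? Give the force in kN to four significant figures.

γ = 9.81 kN/m³.
The plate makes 26.7° with the vertical, i.e. θ = 90° − 26.7° = 63.3° to the horizontal. Measuring y along the incline from the free-surface line, vertical depth h = y·sinθ with sinθ = 0.893371.
The centroid is at the centre, 0.435 m below the top of the plate, so y_c = 4.9 + 0.435 = 5.335 m and h_c = 5.335 × 0.893371 = 4.76613 m.
A = π(0.435)² = 0.594468 m².
Resultant F = γ·h_c·A = 9.81 × 4.76613 × 0.594468 = 27.7948 kN.
I_c = πr⁴/4 = π × 0.435⁴/4 = 0.028122 m⁴.
Centre of pressure: y_p = y_c + I_c/(y_c·A) = 5.335 + 0.028122/(5.335 × 0.594468) = 5.335 + 0.00886713 = 5.34387 m along the plane.
The resultant acts 0.435 + 0.00886713 = 0.443867 m (along the plate) below the hinge at the top edge, so the moment about the hinge is M = F × 0.443867 = 27.7948 × 0.443867 = 12.3372 kN·m.
A normal force at the bottom, 0.87 m from the hinge, must supply this moment: P = 12.3372/0.87 = 14.1807 kN.

P ≈ 14.18 kN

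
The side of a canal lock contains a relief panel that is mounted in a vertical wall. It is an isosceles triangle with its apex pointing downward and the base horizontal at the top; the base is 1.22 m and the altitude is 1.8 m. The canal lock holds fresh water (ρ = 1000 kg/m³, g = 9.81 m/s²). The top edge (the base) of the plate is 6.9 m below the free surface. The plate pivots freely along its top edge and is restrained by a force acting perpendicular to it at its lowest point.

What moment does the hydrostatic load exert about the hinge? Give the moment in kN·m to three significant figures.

M ≈ 50.4 kN·m

γ = ρg = 1000 × 9.81 = 9810 N/m³ = 9.81 kN/m³.
With the apex down, the centroid sits h/3 = 1.8/3 = 0.6 m below the base (the top edge), so the centroid depth is h_c = 6.9 + 0.6 = 7.5 m.
A = ½ × 1.22 × 1.8 = 1.098 m².
Resultant F = γ·h_c·A = 9.81 × 7.5 × 1.098 = 80.7854 kN.
I_c = b·h³/36 = 1.22 × 1.8³/36 = 0.19764 m⁴.
Centre of pressure: y_p = y_c + I_c/(y_c·A) = 7.5 + 0.19764/(7.5 × 1.098) = 7.5 + 0.024 = 7.524 m along the plane.
The resultant acts 0.6 + 0.024 = 0.624 m (along the plate) below the hinge at the top edge, so the moment about the hinge is M = F × 0.624 = 80.7854 × 0.624 = 50.4101 kN·m.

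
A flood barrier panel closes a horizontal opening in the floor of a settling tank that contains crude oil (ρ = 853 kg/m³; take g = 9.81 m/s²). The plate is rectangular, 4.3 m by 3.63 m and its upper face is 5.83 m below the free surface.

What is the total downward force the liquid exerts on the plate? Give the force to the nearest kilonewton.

F ≈ 761 kN

γ = ρg = 853 × 9.81 / 1000 = 8.36793 kN/m³.
The plate is horizontal, so pressure is uniform at p = γ·h = 8.36793 × 5.83 = 48.785 kN/m².
A = 4.3 × 3.63 = 15.609 m².
F = p·A = 48.785 × 15.609 = 761.485 kN.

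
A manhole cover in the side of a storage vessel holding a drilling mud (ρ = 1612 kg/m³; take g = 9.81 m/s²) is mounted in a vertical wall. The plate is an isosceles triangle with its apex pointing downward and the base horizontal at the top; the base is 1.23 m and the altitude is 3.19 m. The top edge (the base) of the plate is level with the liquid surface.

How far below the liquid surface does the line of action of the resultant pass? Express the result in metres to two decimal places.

γ = ρg = 1612 × 9.81 / 1000 = 15.81372 kN/m³.
With the apex down, the centroid sits h/3 = 3.19/3 = 1.06333 m below the base (the top edge), so the centroid depth is h_c = 1.06333 m.
A = ½ × 1.23 × 3.19 = 1.96185 m².
Resultant F = γ·h_c·A = 15.81372 × 1.06333 × 1.96185 = 32.9889 kN.
I_c = b·h³/36 = 1.23 × 3.19³/36 = 1.10911 m⁴.
Centre of pressure: y_p = y_c + I_c/(y_c·A) = 1.06333 + 1.10911/(1.06333 × 1.96185) = 1.06333 + 0.531668 = 1.595 m along the plane.

h_p = 1.60 m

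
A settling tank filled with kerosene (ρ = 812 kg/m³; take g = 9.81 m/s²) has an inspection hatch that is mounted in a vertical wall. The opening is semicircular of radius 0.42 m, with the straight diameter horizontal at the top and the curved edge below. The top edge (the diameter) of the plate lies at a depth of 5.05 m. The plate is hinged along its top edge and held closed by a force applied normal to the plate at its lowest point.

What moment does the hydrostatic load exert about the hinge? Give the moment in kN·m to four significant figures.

M ≈ 2.084 kN·m

γ = ρg = 812 × 9.81 / 1000 = 7.96572 kN/m³.
The centroid of a semicircle lies 4r/(3π) = 0.178254 m from the diameter, here below the top edge, so the centroid depth is h_c = 5.05 + 0.178254 = 5.22825 m.
A = πr²/2 = π × 0.42²/2 = 0.277088 m².
Resultant F = γ·h_c·A = 7.96572 × 5.22825 × 0.277088 = 11.5398 kN.
I_c = (π/8 − 8/(9π))·r⁴ = 0.109757 × 0.42⁴ = 0.0034153 m⁴.
Centre of pressure: y_p = y_c + I_c/(y_c·A) = 5.22825 + 0.0034153/(5.22825 × 0.277088) = 5.22825 + 0.00235752 = 5.23061 m along the plane.
The resultant acts 0.178254 + 0.00235752 = 0.180612 m (along the plate) below the hinge at the top edge, so the moment about the hinge is M = F × 0.180612 = 11.5398 × 0.180612 = 2.08423 kN·m.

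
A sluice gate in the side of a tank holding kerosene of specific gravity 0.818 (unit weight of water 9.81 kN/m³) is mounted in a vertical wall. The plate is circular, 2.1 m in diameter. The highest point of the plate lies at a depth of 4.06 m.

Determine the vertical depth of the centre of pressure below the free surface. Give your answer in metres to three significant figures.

h_p = 5.16 m

γ = 0.818 × 9.81 = 8.02458 kN/m³.
The centroid is at the centre, 1.05 m below the top of the plate, so the centroid depth is h_c = 4.06 + 1.05 = 5.11 m.
A = π(1.05)² = 3.46361 m².
Resultant F = γ·h_c·A = 8.02458 × 5.11 × 3.46361 = 142.027 kN.
I_c = πr⁴/4 = π × 1.05⁴/4 = 0.954656 m⁴.
Centre of pressure: y_p = y_c + I_c/(y_c·A) = 5.11 + 0.954656/(5.11 × 3.46361) = 5.11 + 0.0539383 = 5.16394 m along the plane.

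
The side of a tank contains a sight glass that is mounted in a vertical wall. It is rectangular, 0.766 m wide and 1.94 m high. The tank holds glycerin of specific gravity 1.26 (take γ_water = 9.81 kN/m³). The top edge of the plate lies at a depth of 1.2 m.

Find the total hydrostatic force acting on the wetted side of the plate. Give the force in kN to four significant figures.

F ≈ 39.86 kN

γ = 1.26 × 9.81 = 12.3606 kN/m³.
The centroid lies 1.94/2 = 0.97 m below the top edge, so the centroid depth is h_c = 1.2 + 0.97 = 2.17 m.
A = 0.766 × 1.94 = 1.48604 m².
Resultant F = γ·h_c·A = 12.3606 × 2.17 × 1.48604 = 39.8593 kN.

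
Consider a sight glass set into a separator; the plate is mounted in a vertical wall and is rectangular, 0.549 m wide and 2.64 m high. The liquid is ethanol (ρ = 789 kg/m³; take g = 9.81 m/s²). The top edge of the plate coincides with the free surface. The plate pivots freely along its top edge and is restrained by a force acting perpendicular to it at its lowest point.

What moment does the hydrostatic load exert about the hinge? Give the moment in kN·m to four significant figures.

γ = ρg = 789 × 9.81 / 1000 = 7.74009 kN/m³.
The centroid lies 2.64/2 = 1.32 m below the top edge, so the centroid depth is h_c = 1.32 m.
A = 0.549 × 2.64 = 1.44936 m².
Resultant F = γ·h_c·A = 7.74009 × 1.32 × 1.44936 = 14.808 kN.
I_c = b·h³/12 = 0.549 × 2.64³/12 = 0.841788 m⁴.
Centre of pressure: y_p = y_c + I_c/(y_c·A) = 1.32 + 0.841788/(1.32 × 1.44936) = 1.32 + 0.44 = 1.76 m along the plane.
The resultant acts 1.32 + 0.44 = 1.76 m (along the plate) below the hinge at the top edge, so the moment about the hinge is M = F × 1.76 = 14.808 × 1.76 = 26.0621 kN·m.

M ≈ 26.06 kN·m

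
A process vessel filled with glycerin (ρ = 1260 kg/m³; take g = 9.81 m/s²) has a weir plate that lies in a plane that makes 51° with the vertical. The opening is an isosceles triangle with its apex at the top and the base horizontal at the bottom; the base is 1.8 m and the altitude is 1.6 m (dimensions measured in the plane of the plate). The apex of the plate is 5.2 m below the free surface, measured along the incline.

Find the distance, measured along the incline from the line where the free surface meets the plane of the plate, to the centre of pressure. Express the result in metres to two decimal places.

γ = ρg = 1260 × 9.81 / 1000 = 12.3606 kN/m³.
The plate makes 51° with the vertical, i.e. θ = 90° − 51° = 39° to the horizontal. Measuring y along the incline from the free-surface line, vertical depth h = y·sinθ with sinθ = 0.629320.
With the apex up, the centroid sits 2h/3 = 2 × 1.6/3 = 1.06667 m below the apex, so y_c = 5.2 + 1.06667 = 6.26667 m and h_c = 6.26667 × 0.629320 = 3.94374 m.
A = ½ × 1.8 × 1.6 = 1.44 m².
Resultant F = γ·h_c·A = 12.3606 × 3.94374 × 1.44 = 70.1957 kN.
I_c = b·h³/36 = 1.8 × 1.6³/36 = 0.2048 m⁴.
Centre of pressure: y_p = y_c + I_c/(y_c·A) = 6.26667 + 0.2048/(6.26667 × 1.44) = 6.26667 + 0.022695 = 6.28937 m along the plane.

y_p = 6.29 m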